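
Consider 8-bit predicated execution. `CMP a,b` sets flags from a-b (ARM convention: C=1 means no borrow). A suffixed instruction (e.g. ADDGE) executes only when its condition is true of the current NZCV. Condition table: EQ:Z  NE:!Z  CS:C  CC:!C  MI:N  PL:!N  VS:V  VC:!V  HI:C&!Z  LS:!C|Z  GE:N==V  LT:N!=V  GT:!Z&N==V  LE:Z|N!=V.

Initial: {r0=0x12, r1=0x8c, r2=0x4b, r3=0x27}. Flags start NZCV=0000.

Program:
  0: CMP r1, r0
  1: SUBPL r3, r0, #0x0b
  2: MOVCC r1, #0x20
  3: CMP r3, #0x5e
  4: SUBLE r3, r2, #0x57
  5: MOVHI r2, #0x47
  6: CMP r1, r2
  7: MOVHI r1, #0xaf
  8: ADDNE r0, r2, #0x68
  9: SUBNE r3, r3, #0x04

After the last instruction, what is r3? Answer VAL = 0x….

[0] flags=0011 → (cmp)
[1] flags=0011 PL?T → r3=0x07
[2] flags=0011 CC?F → skip
[3] flags=1000 → (cmp)
[4] flags=1000 LE?T → r3=0xf4
[5] flags=1000 HI?F → skip
[6] flags=0011 → (cmp)
[7] flags=0011 HI?T → r1=0xaf
[8] flags=0011 NE?T → r0=0xb3
[9] flags=0011 NE?T → r3=0xf0

VAL = 0xf0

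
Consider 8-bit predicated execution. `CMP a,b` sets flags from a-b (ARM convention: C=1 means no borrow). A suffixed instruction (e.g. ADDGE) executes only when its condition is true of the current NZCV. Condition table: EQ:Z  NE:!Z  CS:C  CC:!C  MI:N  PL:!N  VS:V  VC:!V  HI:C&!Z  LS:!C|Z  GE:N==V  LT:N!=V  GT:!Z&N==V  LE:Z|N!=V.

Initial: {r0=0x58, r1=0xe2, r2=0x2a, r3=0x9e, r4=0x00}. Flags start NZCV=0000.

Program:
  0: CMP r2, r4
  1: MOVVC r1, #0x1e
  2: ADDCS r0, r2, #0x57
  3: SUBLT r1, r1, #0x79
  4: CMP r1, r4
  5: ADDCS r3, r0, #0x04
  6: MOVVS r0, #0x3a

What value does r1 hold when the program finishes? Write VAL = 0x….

0: ✓ CMP  NZCV=0010
1: ✓ MOVVC  r1←0x1e
2: ✓ ADDCS  r0←0x81
3: · SUBLT
4: ✓ CMP  NZCV=0010
5: ✓ ADDCS  r3←0x85
6: · MOVVS

VAL = 0x1e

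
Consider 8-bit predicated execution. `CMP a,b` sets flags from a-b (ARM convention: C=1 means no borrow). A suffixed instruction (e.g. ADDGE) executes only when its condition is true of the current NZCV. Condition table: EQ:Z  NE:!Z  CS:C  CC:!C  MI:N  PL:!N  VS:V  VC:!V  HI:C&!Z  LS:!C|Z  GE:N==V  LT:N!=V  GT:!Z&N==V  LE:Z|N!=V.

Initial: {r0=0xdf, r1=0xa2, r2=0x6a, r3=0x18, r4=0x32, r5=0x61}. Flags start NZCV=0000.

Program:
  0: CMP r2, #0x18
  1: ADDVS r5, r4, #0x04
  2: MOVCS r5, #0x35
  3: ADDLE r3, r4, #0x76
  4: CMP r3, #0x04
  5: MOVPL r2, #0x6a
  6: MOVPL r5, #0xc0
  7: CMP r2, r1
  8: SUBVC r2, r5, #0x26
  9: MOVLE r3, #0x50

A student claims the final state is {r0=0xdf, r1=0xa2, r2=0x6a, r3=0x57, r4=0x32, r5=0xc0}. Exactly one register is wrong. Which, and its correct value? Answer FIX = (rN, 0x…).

FIX = (r3, 0x18)

[0] flags=0010 → (cmp)
[1] flags=0010 VS?F → skip
[2] flags=0010 CS?T → r5=0x35
[3] flags=0010 LE?F → skip
[4] flags=0010 → (cmp)
[5] flags=0010 PL?T → r2=0x6a
[6] flags=0010 PL?T → r5=0xc0
[7] flags=1001 → (cmp)
[8] flags=1001 VC?F → skip
[9] flags=1001 LE?F → skip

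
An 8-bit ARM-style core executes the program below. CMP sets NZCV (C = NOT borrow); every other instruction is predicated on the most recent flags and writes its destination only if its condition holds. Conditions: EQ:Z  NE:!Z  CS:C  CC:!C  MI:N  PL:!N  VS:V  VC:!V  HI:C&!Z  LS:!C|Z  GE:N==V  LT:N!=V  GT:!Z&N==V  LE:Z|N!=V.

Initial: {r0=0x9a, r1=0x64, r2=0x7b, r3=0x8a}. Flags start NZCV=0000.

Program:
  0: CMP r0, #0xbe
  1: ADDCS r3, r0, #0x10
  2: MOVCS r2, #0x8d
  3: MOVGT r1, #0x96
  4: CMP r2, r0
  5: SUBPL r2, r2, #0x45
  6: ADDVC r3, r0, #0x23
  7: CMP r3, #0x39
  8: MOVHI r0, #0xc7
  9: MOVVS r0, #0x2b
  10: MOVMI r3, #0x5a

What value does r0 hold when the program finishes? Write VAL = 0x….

VAL = 0x2b

[0] flags=1000 → (cmp)
[1] flags=1000 CS?F → skip
[2] flags=1000 CS?F → skip
[3] flags=1000 GT?F → skip
[4] flags=1001 → (cmp)
[5] flags=1001 PL?F → skip
[6] flags=1001 VC?F → skip
[7] flags=0011 → (cmp)
[8] flags=0011 HI?T → r0=0xc7
[9] flags=0011 VS?T → r0=0x2b
[10] flags=0011 MI?F → skip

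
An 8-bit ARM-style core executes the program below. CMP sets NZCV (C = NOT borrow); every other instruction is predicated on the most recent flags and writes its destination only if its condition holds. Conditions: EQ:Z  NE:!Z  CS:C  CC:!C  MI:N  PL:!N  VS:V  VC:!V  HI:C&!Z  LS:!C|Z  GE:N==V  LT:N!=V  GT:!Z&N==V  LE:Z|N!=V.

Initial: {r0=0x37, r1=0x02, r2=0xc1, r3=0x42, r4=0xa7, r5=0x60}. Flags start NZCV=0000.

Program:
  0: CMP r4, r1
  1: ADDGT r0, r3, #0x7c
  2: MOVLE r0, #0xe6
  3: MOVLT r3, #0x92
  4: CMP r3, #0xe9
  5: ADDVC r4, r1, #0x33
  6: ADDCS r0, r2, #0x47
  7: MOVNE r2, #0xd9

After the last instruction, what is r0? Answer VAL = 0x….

[0] flags=1010 → (cmp)
[1] flags=1010 GT?F → skip
[2] flags=1010 LE?T → r0=0xe6
[3] flags=1010 LT?T → r3=0x92
[4] flags=1000 → (cmp)
[5] flags=1000 VC?T → r4=0x35
[6] flags=1000 CS?F → skip
[7] flags=1000 NE?T → r2=0xd9

VAL = 0xe6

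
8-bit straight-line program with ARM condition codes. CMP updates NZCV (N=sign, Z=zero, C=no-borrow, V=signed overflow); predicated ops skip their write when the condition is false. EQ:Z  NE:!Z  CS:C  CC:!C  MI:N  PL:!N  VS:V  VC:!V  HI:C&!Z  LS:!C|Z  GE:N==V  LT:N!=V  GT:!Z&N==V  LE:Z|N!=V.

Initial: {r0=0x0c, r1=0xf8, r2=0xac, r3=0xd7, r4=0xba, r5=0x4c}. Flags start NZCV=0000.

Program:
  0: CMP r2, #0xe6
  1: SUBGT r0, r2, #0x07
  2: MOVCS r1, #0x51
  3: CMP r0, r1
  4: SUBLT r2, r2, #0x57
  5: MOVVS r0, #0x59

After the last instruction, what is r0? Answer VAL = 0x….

VAL = 0x0c

[0] flags=1000 → (cmp)
[1] flags=1000 GT?F → skip
[2] flags=1000 CS?F → skip
[3] flags=0000 → (cmp)
[4] flags=0000 LT?F → skip
[5] flags=0000 VS?F → skip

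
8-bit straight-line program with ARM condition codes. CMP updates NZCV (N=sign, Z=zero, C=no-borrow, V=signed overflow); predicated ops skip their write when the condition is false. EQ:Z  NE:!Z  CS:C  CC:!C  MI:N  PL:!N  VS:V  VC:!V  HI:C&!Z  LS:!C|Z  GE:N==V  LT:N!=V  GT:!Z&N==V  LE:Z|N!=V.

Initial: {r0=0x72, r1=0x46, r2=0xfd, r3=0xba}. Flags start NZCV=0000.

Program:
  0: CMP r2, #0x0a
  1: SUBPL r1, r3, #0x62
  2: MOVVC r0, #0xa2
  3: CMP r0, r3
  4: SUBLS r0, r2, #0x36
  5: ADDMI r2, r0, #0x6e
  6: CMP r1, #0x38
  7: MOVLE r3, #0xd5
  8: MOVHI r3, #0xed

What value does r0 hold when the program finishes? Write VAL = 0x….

0: ✓ CMP  NZCV=1010
1: · SUBPL
2: ✓ MOVVC  r0←0xa2
3: ✓ CMP  NZCV=1000
4: ✓ SUBLS  r0←0xc7
5: ✓ ADDMI  r2←0x35
6: ✓ CMP  NZCV=0010
7: · MOVLE
8: ✓ MOVHI  r3←0xed

VAL = 0xc7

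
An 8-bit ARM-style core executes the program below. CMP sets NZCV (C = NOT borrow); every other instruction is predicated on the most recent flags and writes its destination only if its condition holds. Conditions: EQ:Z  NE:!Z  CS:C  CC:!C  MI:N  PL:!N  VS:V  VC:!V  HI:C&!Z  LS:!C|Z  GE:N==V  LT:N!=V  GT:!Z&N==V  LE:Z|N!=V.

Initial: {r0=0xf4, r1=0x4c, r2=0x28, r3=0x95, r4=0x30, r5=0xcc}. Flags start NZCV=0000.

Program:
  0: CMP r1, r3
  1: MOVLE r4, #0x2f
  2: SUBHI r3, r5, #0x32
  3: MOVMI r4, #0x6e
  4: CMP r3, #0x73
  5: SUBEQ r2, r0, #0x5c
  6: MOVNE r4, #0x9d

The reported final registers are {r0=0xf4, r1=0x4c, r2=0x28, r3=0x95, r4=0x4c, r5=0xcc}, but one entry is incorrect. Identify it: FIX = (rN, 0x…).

0: ✓ CMP  NZCV=1001
1: · MOVLE
2: · SUBHI
3: ✓ MOVMI  r4←0x6e
4: ✓ CMP  NZCV=0011
5: · SUBEQ
6: ✓ MOVNE  r4←0x9d

FIX = (r4, 0x9d)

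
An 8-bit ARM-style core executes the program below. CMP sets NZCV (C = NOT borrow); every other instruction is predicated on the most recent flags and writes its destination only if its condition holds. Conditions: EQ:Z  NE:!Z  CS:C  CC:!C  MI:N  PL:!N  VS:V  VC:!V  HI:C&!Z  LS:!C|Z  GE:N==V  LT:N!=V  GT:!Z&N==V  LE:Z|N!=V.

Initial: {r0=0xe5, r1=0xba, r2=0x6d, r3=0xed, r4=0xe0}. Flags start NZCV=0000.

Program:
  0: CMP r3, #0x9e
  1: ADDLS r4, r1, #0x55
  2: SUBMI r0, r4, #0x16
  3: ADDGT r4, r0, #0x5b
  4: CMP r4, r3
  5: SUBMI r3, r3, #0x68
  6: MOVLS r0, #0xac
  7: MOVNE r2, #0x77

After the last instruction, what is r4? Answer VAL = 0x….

[0] flags=0010 → (cmp)
[1] flags=0010 LS?F → skip
[2] flags=0010 MI?F → skip
[3] flags=0010 GT?T → r4=0x40
[4] flags=0000 → (cmp)
[5] flags=0000 MI?F → skip
[6] flags=0000 LS?T → r0=0xac
[7] flags=0000 NE?T → r2=0x77

VAL = 0x40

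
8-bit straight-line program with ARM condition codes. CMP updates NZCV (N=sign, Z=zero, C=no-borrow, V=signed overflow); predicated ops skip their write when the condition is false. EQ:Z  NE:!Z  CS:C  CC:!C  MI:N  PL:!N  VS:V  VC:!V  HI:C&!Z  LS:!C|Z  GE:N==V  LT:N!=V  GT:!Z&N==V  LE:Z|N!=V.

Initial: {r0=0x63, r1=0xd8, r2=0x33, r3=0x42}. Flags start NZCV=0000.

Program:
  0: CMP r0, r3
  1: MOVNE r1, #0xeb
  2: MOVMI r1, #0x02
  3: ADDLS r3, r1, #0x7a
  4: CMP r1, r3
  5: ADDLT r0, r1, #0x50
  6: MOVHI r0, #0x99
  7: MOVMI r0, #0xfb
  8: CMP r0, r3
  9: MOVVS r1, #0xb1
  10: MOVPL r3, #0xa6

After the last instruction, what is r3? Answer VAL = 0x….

VAL = 0x42

0: ✓ CMP  NZCV=0010
1: ✓ MOVNE  r1←0xeb
2: · MOVMI
3: · ADDLS
4: ✓ CMP  NZCV=1010
5: ✓ ADDLT  r0←0x3b
6: ✓ MOVHI  r0←0x99
7: ✓ MOVMI  r0←0xfb
8: ✓ CMP  NZCV=1010
9: · MOVVS
10: · MOVPL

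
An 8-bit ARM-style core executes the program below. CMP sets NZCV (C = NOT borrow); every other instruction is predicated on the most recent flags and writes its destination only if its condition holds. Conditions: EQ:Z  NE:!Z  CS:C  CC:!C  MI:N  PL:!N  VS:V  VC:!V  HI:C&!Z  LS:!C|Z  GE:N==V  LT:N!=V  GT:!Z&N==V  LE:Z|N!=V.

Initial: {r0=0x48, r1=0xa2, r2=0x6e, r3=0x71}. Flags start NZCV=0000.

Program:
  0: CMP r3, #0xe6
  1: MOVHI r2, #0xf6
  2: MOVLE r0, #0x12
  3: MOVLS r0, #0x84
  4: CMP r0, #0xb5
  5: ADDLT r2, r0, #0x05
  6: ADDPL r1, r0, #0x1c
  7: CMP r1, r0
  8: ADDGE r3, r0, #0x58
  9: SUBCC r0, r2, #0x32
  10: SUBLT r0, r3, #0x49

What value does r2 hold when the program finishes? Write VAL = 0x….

VAL = 0x89

0: ✓ CMP  NZCV=1001
1: · MOVHI
2: · MOVLE
3: ✓ MOVLS  r0←0x84
4: ✓ CMP  NZCV=1000
5: ✓ ADDLT  r2←0x89
6: · ADDPL
7: ✓ CMP  NZCV=0010
8: ✓ ADDGE  r3←0xdc
9: · SUBCC
10: · SUBLT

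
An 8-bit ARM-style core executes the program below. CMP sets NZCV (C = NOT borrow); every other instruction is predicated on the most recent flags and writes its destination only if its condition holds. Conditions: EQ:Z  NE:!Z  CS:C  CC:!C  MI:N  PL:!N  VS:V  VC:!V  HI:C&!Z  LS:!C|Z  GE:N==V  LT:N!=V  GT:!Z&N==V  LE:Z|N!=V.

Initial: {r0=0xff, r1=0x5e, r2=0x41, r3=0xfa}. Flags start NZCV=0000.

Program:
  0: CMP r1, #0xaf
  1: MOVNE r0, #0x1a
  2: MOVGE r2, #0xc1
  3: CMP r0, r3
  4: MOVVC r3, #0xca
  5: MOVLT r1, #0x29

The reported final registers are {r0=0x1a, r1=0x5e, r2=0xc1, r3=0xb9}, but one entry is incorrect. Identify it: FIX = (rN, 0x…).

0: ✓ CMP  NZCV=1001
1: ✓ MOVNE  r0←0x1a
2: ✓ MOVGE  r2←0xc1
3: ✓ CMP  NZCV=0000
4: ✓ MOVVC  r3←0xca
5: · MOVLT

FIX = (r3, 0xca)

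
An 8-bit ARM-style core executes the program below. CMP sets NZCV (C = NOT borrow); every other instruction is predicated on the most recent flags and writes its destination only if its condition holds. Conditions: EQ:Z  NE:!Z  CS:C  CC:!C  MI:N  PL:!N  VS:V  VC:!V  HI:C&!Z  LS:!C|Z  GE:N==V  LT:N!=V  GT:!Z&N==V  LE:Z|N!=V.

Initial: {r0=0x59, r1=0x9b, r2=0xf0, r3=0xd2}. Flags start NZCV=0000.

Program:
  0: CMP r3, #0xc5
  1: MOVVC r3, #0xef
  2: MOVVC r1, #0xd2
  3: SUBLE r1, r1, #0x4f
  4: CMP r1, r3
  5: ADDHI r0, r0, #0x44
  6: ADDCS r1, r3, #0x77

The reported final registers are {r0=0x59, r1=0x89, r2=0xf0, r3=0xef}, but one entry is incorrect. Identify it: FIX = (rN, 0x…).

[0] flags=0010 → (cmp)
[1] flags=0010 VC?T → r3=0xef
[2] flags=0010 VC?T → r1=0xd2
[3] flags=0010 LE?F → skip
[4] flags=1000 → (cmp)
[5] flags=1000 HI?F → skip
[6] flags=1000 CS?F → skip

FIX = (r1, 0xd2)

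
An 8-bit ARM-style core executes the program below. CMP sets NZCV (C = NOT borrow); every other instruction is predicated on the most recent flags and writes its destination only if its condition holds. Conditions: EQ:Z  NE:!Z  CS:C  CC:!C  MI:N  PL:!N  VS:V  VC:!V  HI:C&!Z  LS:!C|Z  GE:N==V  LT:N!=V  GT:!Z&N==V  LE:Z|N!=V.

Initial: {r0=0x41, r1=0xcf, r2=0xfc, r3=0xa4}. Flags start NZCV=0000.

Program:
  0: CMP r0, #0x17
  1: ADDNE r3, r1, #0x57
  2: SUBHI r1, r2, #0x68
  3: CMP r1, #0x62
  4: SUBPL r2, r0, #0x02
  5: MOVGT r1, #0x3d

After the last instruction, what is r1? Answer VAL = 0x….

[0] flags=0010 → (cmp)
[1] flags=0010 NE?T → r3=0x26
[2] flags=0010 HI?T → r1=0x94
[3] flags=0011 → (cmp)
[4] flags=0011 PL?T → r2=0x3f
[5] flags=0011 GT?F → skip

VAL = 0x94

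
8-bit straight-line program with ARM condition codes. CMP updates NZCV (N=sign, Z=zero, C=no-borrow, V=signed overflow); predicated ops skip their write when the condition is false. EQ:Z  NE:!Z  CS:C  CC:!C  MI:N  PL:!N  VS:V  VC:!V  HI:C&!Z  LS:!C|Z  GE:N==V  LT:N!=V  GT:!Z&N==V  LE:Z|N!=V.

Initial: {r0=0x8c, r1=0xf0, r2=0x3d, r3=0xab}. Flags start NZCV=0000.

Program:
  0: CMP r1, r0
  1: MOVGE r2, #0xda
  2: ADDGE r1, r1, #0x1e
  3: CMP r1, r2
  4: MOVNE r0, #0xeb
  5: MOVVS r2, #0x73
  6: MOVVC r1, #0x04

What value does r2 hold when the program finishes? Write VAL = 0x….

VAL = 0xda

0: ✓ CMP  NZCV=0010
1: ✓ MOVGE  r2←0xda
2: ✓ ADDGE  r1←0x0e
3: ✓ CMP  NZCV=0000
4: ✓ MOVNE  r0←0xeb
5: · MOVVS
6: ✓ MOVVC  r1←0x04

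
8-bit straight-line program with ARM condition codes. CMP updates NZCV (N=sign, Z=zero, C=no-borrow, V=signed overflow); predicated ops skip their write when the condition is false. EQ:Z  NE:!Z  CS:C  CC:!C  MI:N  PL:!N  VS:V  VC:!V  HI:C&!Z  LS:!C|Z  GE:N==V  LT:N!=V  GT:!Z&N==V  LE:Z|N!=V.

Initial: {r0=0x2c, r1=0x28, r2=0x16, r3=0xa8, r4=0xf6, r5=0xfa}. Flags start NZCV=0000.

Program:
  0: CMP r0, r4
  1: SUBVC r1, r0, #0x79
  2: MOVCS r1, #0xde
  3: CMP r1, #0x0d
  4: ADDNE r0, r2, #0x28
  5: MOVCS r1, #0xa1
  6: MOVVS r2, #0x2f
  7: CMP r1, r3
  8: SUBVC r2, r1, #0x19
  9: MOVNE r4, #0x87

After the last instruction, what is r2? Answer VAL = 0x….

VAL = 0x88

[0] flags=0000 → (cmp)
[1] flags=0000 VC?T → r1=0xb3
[2] flags=0000 CS?F → skip
[3] flags=1010 → (cmp)
[4] flags=1010 NE?T → r0=0x3e
[5] flags=1010 CS?T → r1=0xa1
[6] flags=1010 VS?F → skip
[7] flags=1000 → (cmp)
[8] flags=1000 VC?T → r2=0x88
[9] flags=1000 NE?T → r4=0x87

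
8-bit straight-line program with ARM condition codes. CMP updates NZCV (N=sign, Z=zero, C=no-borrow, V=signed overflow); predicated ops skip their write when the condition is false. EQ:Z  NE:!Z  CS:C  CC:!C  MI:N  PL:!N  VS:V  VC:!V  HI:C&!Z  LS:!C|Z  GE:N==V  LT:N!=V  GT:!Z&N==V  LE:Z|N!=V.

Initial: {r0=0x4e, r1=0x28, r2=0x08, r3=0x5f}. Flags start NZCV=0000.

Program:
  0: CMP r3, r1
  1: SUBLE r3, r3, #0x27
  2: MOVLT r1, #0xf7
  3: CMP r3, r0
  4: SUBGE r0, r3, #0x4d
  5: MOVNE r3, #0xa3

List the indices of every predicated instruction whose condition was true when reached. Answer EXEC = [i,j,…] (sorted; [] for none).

0: ✓ CMP  NZCV=0010
1: · SUBLE
2: · MOVLT
3: ✓ CMP  NZCV=0010
4: ✓ SUBGE  r0←0x12
5: ✓ MOVNE  r3←0xa3

EXEC = [4,5]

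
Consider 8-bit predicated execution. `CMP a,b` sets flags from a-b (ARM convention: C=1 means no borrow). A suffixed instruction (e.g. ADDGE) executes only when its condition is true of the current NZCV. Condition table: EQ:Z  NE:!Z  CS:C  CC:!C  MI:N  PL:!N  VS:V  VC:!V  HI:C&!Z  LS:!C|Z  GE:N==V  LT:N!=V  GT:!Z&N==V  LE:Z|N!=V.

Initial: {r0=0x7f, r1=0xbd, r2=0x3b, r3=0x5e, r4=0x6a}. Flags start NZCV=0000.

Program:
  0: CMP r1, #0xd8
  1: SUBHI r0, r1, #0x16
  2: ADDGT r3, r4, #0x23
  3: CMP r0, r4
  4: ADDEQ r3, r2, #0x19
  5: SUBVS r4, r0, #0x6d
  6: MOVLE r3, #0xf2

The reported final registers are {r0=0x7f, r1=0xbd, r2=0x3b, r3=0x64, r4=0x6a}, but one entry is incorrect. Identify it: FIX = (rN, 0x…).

[0] flags=1000 → (cmp)
[1] flags=1000 HI?F → skip
[2] flags=1000 GT?F → skip
[3] flags=0010 → (cmp)
[4] flags=0010 EQ?F → skip
[5] flags=0010 VS?F → skip
[6] flags=0010 LE?F → skip

FIX = (r3, 0x5e)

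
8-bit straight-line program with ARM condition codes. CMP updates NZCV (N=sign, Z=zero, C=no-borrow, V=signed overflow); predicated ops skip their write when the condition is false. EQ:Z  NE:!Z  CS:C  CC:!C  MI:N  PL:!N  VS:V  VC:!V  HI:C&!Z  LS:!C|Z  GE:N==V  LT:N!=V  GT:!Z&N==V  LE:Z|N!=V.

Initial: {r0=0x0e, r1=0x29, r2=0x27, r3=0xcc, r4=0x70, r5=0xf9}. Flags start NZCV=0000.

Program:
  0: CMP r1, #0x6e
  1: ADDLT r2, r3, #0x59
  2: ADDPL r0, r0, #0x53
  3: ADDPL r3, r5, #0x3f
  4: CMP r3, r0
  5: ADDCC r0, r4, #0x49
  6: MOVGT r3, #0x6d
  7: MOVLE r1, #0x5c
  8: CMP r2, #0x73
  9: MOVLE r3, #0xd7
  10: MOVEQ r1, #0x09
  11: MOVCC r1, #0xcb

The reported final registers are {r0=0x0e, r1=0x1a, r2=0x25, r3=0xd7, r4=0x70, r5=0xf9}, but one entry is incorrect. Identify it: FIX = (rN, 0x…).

FIX = (r1, 0xcb)

[0] flags=1000 → (cmp)
[1] flags=1000 LT?T → r2=0x25
[2] flags=1000 PL?F → skip
[3] flags=1000 PL?F → skip
[4] flags=1010 → (cmp)
[5] flags=1010 CC?F → skip
[6] flags=1010 GT?F → skip
[7] flags=1010 LE?T → r1=0x5c
[8] flags=1000 → (cmp)
[9] flags=1000 LE?T → r3=0xd7
[10] flags=1000 EQ?F → skip
[11] flags=1000 CC?T → r1=0xcb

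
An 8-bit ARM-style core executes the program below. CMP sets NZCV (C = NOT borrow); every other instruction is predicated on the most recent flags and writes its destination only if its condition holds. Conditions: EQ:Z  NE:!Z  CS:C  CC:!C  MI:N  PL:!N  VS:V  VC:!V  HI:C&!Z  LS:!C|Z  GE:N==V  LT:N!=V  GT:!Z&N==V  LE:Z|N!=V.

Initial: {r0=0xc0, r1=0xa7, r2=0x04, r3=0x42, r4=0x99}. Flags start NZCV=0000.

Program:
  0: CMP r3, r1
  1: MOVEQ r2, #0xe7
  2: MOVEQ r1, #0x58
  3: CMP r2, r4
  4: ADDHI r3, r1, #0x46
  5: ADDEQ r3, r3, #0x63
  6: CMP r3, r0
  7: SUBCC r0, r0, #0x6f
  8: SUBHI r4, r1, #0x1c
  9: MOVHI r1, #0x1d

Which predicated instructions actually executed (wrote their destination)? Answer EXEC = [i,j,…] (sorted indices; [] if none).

[0] flags=1001 → (cmp)
[1] flags=1001 EQ?F → skip
[2] flags=1001 EQ?F → skip
[3] flags=0000 → (cmp)
[4] flags=0000 HI?F → skip
[5] flags=0000 EQ?F → skip
[6] flags=1001 → (cmp)
[7] flags=1001 CC?T → r0=0x51
[8] flags=1001 HI?F → skip
[9] flags=1001 HI?F → skip

EXEC = [7]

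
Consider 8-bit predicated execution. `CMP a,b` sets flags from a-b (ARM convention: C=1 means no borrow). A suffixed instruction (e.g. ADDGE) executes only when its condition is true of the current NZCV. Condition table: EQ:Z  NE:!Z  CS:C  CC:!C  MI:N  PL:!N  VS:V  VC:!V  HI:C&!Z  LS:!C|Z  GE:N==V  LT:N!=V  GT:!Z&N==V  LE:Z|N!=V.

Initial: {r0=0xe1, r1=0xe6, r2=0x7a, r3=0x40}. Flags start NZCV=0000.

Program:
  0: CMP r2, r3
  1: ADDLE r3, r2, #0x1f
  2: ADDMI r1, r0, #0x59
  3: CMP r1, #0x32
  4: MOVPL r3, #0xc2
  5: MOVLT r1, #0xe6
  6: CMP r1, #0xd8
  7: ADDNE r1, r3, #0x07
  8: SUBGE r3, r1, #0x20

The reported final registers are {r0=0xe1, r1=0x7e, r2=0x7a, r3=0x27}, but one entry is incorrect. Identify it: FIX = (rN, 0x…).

FIX = (r1, 0x47)

0: ✓ CMP  NZCV=0010
1: · ADDLE
2: · ADDMI
3: ✓ CMP  NZCV=1010
4: · MOVPL
5: ✓ MOVLT  r1←0xe6
6: ✓ CMP  NZCV=0010
7: ✓ ADDNE  r1←0x47
8: ✓ SUBGE  r3←0x27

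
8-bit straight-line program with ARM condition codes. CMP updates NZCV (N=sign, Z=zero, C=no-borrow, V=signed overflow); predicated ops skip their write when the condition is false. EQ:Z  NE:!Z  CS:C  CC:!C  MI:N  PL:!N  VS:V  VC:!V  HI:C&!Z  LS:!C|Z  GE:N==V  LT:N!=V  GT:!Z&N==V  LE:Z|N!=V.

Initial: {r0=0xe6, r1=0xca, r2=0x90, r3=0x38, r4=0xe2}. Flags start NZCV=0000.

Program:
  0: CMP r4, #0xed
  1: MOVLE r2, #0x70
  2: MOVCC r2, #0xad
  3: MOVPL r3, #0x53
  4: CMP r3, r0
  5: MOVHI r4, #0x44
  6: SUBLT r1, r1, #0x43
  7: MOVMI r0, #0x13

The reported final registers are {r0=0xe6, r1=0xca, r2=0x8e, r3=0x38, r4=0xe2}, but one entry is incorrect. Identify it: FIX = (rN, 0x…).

FIX = (r2, 0xad)

[0] flags=1000 → (cmp)
[1] flags=1000 LE?T → r2=0x70
[2] flags=1000 CC?T → r2=0xad
[3] flags=1000 PL?F → skip
[4] flags=0000 → (cmp)
[5] flags=0000 HI?F → skip
[6] flags=0000 LT?F → skip
[7] flags=0000 MI?F → skip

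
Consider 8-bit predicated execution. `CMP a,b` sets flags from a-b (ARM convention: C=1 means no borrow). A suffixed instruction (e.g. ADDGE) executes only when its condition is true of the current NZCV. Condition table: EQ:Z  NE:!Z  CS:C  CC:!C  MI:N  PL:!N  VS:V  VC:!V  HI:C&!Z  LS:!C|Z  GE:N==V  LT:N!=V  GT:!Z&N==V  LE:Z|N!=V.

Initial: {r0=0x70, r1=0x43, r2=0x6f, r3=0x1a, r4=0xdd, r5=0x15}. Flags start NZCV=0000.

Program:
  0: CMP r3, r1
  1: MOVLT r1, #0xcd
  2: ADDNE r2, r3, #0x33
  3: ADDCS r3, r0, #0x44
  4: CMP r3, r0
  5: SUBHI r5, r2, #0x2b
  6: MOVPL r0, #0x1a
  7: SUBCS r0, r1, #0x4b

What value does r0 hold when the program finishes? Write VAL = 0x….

VAL = 0x70

[0] flags=1000 → (cmp)
[1] flags=1000 LT?T → r1=0xcd
[2] flags=1000 NE?T → r2=0x4d
[3] flags=1000 CS?F → skip
[4] flags=1000 → (cmp)
[5] flags=1000 HI?F → skip
[6] flags=1000 PL?F → skip
[7] flags=1000 CS?F → skip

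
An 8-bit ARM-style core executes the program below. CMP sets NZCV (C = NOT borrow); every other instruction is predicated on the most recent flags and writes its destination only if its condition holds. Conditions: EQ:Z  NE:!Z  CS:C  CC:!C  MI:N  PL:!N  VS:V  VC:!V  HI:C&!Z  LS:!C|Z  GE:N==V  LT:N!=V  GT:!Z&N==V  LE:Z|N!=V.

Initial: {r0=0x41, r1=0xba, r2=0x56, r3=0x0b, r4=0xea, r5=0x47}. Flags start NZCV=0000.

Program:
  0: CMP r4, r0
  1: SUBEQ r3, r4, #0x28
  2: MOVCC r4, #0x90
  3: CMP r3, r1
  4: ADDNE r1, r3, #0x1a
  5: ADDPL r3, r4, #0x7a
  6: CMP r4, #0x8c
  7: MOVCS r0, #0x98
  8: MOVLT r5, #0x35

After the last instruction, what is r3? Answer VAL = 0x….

VAL = 0x64

[0] flags=1010 → (cmp)
[1] flags=1010 EQ?F → skip
[2] flags=1010 CC?F → skip
[3] flags=0000 → (cmp)
[4] flags=0000 NE?T → r1=0x25
[5] flags=0000 PL?T → r3=0x64
[6] flags=0010 → (cmp)
[7] flags=0010 CS?T → r0=0x98
[8] flags=0010 LT?F → skip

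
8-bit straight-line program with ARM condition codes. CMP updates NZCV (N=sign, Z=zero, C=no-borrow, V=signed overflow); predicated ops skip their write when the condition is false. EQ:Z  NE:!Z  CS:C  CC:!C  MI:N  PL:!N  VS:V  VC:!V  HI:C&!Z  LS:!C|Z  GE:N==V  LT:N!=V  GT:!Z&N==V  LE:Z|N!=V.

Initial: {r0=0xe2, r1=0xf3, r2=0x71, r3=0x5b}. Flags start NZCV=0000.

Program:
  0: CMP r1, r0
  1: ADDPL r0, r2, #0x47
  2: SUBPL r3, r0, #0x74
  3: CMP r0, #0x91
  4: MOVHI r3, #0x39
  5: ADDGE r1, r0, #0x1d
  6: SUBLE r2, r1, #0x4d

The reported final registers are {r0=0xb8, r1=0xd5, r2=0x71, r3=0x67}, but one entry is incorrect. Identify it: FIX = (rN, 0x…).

FIX = (r3, 0x39)

0: ✓ CMP  NZCV=0010
1: ✓ ADDPL  r0←0xb8
2: ✓ SUBPL  r3←0x44
3: ✓ CMP  NZCV=0010
4: ✓ MOVHI  r3←0x39
5: ✓ ADDGE  r1←0xd5
6: · SUBLE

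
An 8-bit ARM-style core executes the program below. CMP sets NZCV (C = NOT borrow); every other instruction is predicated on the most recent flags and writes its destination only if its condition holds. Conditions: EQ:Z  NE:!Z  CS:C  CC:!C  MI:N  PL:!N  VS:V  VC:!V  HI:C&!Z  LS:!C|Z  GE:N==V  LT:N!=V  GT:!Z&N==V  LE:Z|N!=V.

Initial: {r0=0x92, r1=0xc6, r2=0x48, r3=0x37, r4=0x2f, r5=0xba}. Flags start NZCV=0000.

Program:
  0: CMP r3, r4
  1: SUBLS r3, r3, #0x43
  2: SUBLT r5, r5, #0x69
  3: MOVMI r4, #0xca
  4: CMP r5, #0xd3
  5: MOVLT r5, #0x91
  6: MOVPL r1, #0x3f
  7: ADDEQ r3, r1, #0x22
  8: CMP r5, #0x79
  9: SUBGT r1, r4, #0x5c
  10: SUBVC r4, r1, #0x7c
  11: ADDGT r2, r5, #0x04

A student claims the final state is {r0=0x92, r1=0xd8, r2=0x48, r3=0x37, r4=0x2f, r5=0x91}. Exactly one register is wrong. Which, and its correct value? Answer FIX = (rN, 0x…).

0: ✓ CMP  NZCV=0010
1: · SUBLS
2: · SUBLT
3: · MOVMI
4: ✓ CMP  NZCV=1000
5: ✓ MOVLT  r5←0x91
6: · MOVPL
7: · ADDEQ
8: ✓ CMP  NZCV=0011
9: · SUBGT
10: · SUBVC
11: · ADDGT

FIX = (r1, 0xc6)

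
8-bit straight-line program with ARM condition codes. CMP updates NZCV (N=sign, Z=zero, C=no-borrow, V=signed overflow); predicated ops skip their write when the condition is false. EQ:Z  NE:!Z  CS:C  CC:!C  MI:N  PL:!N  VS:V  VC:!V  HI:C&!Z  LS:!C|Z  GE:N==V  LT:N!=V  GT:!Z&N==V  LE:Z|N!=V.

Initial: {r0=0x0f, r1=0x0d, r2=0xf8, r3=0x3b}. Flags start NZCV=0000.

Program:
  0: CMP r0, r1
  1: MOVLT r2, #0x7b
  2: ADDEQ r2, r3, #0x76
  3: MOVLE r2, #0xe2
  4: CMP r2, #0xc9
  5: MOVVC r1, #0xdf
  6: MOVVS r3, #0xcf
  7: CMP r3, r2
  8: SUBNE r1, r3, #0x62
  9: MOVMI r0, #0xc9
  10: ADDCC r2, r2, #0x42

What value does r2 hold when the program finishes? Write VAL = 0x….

VAL = 0x3a

[0] flags=0010 → (cmp)
[1] flags=0010 LT?F → skip
[2] flags=0010 EQ?F → skip
[3] flags=0010 LE?F → skip
[4] flags=0010 → (cmp)
[5] flags=0010 VC?T → r1=0xdf
[6] flags=0010 VS?F → skip
[7] flags=0000 → (cmp)
[8] flags=0000 NE?T → r1=0xd9
[9] flags=0000 MI?F → skip
[10] flags=0000 CC?T → r2=0x3a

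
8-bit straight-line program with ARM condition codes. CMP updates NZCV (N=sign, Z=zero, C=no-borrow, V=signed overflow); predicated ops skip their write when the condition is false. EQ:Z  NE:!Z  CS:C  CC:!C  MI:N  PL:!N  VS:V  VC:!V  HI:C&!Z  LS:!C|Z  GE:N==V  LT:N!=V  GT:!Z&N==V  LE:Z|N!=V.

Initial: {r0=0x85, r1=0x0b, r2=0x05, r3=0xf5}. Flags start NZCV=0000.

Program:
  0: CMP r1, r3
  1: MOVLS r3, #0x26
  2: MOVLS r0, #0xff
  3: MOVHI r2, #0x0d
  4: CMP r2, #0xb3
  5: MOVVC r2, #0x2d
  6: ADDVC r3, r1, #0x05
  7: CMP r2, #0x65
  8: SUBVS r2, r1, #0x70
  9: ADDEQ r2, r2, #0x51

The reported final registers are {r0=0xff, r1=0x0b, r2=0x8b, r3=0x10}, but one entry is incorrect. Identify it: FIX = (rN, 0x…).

[0] flags=0000 → (cmp)
[1] flags=0000 LS?T → r3=0x26
[2] flags=0000 LS?T → r0=0xff
[3] flags=0000 HI?F → skip
[4] flags=0000 → (cmp)
[5] flags=0000 VC?T → r2=0x2d
[6] flags=0000 VC?T → r3=0x10
[7] flags=1000 → (cmp)
[8] flags=1000 VS?F → skip
[9] flags=1000 EQ?F → skip

FIX = (r2, 0x2d)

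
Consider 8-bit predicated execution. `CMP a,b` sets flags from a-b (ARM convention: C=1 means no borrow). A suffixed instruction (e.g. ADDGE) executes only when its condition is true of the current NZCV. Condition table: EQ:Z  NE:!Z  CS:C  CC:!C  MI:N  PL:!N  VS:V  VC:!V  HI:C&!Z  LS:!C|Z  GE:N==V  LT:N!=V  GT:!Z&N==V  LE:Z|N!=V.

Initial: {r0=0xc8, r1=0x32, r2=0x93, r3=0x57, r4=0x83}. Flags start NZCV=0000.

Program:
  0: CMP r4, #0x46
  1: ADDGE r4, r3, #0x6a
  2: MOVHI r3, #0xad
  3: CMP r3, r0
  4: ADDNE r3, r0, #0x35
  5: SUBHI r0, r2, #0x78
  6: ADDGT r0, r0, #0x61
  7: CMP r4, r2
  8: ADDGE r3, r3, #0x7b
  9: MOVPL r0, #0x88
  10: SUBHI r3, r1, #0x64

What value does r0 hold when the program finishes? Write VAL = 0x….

VAL = 0xc8

0: ✓ CMP  NZCV=0011
1: · ADDGE
2: ✓ MOVHI  r3←0xad
3: ✓ CMP  NZCV=1000
4: ✓ ADDNE  r3←0xfd
5: · SUBHI
6: · ADDGT
7: ✓ CMP  NZCV=1000
8: · ADDGE
9: · MOVPL
10: · SUBHI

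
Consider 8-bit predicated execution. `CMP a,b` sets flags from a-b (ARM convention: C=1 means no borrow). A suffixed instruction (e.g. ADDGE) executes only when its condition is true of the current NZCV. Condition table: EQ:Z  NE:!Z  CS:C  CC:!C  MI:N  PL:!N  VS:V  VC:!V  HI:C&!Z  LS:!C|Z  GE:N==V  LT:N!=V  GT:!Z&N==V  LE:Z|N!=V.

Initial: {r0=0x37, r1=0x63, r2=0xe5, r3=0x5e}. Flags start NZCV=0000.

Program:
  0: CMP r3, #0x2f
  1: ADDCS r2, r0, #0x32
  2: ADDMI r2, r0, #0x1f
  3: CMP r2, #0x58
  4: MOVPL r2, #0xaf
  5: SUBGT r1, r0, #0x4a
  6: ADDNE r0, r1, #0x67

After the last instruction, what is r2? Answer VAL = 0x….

0: ✓ CMP  NZCV=0010
1: ✓ ADDCS  r2←0x69
2: · ADDMI
3: ✓ CMP  NZCV=0010
4: ✓ MOVPL  r2←0xaf
5: ✓ SUBGT  r1←0xed
6: ✓ ADDNE  r0←0x54

VAL = 0xaf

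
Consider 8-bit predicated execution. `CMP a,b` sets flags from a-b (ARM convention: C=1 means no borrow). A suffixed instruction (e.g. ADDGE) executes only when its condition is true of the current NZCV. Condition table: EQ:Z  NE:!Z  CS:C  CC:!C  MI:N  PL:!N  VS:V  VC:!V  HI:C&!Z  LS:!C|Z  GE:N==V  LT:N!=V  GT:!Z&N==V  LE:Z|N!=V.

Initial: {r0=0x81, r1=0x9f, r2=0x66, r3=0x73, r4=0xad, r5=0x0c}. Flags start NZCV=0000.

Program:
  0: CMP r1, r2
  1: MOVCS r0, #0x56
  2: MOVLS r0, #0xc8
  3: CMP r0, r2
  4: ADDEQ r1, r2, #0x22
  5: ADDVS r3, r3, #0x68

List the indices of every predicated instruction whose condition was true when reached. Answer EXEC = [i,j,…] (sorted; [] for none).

[0] flags=0011 → (cmp)
[1] flags=0011 CS?T → r0=0x56
[2] flags=0011 LS?F → skip
[3] flags=1000 → (cmp)
[4] flags=1000 EQ?F → skip
[5] flags=1000 VS?F → skip

EXEC = [1]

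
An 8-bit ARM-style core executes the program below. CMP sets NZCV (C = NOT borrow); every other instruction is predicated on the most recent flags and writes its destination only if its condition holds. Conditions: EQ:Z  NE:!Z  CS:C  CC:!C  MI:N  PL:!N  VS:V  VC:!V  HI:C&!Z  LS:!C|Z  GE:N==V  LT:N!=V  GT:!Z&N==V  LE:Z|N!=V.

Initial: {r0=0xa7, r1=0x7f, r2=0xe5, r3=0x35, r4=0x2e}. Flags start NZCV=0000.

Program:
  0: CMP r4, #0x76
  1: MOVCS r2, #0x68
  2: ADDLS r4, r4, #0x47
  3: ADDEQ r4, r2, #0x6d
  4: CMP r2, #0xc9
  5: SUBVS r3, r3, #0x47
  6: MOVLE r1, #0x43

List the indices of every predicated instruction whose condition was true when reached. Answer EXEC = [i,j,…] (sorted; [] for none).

EXEC = [2]

0: ✓ CMP  NZCV=1000
1: · MOVCS
2: ✓ ADDLS  r4←0x75
3: · ADDEQ
4: ✓ CMP  NZCV=0010
5: · SUBVS
6: · MOVLE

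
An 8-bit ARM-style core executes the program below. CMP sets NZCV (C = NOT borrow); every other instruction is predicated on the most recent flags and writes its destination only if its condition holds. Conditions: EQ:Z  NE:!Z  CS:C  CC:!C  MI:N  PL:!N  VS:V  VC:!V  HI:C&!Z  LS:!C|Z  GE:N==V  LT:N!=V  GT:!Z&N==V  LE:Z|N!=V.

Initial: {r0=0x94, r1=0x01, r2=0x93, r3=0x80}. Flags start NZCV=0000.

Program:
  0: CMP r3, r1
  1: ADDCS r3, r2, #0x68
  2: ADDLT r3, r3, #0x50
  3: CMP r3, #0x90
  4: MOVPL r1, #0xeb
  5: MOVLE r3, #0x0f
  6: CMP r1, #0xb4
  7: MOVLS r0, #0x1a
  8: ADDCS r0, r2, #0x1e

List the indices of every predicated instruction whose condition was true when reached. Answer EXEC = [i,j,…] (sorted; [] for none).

EXEC = [1,2,7]

0: ✓ CMP  NZCV=0011
1: ✓ ADDCS  r3←0xfb
2: ✓ ADDLT  r3←0x4b
3: ✓ CMP  NZCV=1001
4: · MOVPL
5: · MOVLE
6: ✓ CMP  NZCV=0000
7: ✓ MOVLS  r0←0x1a
8: · ADDCS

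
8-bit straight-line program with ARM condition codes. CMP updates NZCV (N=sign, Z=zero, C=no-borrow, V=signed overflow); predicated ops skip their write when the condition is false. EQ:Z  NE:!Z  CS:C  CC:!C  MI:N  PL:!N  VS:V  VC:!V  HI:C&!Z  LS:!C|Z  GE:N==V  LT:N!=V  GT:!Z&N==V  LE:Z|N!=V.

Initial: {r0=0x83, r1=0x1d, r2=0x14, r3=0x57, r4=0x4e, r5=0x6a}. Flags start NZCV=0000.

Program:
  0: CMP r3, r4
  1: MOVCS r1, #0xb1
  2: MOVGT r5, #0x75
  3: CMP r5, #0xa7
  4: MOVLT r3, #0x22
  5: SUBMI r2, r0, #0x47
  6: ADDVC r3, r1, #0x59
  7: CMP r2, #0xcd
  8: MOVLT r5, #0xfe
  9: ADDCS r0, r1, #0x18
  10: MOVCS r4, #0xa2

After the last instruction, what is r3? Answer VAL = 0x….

0: ✓ CMP  NZCV=0010
1: ✓ MOVCS  r1←0xb1
2: ✓ MOVGT  r5←0x75
3: ✓ CMP  NZCV=1001
4: · MOVLT
5: ✓ SUBMI  r2←0x3c
6: · ADDVC
7: ✓ CMP  NZCV=0000
8: · MOVLT
9: · ADDCS
10: · MOVCS

VAL = 0x57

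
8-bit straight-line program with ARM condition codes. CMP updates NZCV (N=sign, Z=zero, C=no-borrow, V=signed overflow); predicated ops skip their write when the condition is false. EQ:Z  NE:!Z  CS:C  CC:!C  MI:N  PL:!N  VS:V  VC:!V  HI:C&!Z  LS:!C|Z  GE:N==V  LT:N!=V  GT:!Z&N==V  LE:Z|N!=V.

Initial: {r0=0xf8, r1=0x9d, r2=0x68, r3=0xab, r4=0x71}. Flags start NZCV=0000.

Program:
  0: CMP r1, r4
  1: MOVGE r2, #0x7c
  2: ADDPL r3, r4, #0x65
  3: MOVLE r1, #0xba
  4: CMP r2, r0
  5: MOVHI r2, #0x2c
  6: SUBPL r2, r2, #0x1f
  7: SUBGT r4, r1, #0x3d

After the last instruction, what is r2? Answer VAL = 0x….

0: ✓ CMP  NZCV=0011
1: · MOVGE
2: ✓ ADDPL  r3←0xd6
3: ✓ MOVLE  r1←0xba
4: ✓ CMP  NZCV=0000
5: · MOVHI
6: ✓ SUBPL  r2←0x49
7: ✓ SUBGT  r4←0x7d

VAL = 0x49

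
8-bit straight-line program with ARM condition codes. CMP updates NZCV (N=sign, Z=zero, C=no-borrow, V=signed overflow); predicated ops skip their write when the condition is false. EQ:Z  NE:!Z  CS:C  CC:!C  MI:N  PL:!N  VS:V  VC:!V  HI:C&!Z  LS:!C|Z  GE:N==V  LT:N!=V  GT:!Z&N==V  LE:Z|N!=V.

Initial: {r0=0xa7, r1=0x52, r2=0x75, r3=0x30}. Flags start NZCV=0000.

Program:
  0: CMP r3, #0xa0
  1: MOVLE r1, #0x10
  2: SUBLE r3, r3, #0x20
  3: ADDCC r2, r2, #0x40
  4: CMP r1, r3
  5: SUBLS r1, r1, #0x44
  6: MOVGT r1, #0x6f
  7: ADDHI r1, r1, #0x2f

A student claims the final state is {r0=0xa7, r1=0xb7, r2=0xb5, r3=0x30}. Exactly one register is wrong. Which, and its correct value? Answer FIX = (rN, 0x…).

FIX = (r1, 0x9e)

[0] flags=1001 → (cmp)
[1] flags=1001 LE?F → skip
[2] flags=1001 LE?F → skip
[3] flags=1001 CC?T → r2=0xb5
[4] flags=0010 → (cmp)
[5] flags=0010 LS?F → skip
[6] flags=0010 GT?T → r1=0x6f
[7] flags=0010 HI?T → r1=0x9e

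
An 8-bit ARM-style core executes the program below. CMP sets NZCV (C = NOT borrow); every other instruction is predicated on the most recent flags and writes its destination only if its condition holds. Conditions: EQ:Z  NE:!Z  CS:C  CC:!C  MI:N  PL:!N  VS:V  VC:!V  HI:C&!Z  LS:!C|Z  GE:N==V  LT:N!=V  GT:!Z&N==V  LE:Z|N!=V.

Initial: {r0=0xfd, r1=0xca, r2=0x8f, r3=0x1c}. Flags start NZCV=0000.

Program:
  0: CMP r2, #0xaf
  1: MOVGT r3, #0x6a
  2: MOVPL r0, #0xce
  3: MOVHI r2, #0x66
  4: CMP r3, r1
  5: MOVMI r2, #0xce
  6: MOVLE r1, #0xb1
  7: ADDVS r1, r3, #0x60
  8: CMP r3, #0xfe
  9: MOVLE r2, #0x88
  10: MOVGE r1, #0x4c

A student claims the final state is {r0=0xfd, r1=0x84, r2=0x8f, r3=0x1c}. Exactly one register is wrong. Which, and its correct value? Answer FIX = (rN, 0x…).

FIX = (r1, 0x4c)

[0] flags=1000 → (cmp)
[1] flags=1000 GT?F → skip
[2] flags=1000 PL?F → skip
[3] flags=1000 HI?F → skip
[4] flags=0000 → (cmp)
[5] flags=0000 MI?F → skip
[6] flags=0000 LE?F → skip
[7] flags=0000 VS?F → skip
[8] flags=0000 → (cmp)
[9] flags=0000 LE?F → skip
[10] flags=0000 GE?T → r1=0x4c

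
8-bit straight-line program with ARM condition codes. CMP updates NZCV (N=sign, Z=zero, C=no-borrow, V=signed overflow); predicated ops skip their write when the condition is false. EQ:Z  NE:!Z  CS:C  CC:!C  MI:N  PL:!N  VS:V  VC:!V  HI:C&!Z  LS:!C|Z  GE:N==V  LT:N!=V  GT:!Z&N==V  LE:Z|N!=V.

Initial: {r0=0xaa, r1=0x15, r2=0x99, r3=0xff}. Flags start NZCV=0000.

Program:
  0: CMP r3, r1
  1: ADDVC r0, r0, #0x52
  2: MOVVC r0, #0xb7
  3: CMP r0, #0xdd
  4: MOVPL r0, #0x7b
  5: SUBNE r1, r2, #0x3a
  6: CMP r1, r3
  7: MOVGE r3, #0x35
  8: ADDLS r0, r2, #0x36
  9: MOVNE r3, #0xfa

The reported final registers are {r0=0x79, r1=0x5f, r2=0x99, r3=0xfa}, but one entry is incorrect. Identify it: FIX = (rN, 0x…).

FIX = (r0, 0xcf)

[0] flags=1010 → (cmp)
[1] flags=1010 VC?T → r0=0xfc
[2] flags=1010 VC?T → r0=0xb7
[3] flags=1000 → (cmp)
[4] flags=1000 PL?F → skip
[5] flags=1000 NE?T → r1=0x5f
[6] flags=0000 → (cmp)
[7] flags=0000 GE?T → r3=0x35
[8] flags=0000 LS?T → r0=0xcf
[9] flags=0000 NE?T → r3=0xfa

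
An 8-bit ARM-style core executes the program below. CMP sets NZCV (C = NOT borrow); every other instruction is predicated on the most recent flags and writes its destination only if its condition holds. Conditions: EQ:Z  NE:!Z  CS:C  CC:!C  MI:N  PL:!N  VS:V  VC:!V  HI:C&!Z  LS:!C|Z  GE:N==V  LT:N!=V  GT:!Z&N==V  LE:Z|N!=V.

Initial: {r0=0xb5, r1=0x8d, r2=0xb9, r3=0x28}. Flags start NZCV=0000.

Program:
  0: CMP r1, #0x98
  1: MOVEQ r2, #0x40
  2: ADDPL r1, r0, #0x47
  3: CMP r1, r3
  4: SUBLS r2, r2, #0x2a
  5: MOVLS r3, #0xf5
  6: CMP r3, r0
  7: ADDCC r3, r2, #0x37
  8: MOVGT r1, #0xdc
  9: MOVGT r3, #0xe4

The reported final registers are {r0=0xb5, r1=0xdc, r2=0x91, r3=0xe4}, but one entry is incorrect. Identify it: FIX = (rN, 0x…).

FIX = (r2, 0xb9)

0: ✓ CMP  NZCV=1000
1: · MOVEQ
2: · ADDPL
3: ✓ CMP  NZCV=0011
4: · SUBLS
5: · MOVLS
6: ✓ CMP  NZCV=0000
7: ✓ ADDCC  r3←0xf0
8: ✓ MOVGT  r1←0xdc
9: ✓ MOVGT  r3←0xe4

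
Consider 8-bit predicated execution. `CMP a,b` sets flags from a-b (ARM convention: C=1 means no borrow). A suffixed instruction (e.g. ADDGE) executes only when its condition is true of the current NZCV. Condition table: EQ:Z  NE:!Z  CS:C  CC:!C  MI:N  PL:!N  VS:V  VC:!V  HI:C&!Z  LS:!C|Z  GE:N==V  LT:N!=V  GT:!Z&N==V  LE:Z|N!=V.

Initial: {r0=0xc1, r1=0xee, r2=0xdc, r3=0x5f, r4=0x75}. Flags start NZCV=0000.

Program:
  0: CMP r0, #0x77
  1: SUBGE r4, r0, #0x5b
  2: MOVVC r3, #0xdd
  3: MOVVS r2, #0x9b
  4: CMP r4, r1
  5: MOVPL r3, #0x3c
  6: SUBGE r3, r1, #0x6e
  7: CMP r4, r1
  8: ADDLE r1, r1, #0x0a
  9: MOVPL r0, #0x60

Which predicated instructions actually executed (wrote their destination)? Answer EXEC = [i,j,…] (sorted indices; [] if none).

[0] flags=0011 → (cmp)
[1] flags=0011 GE?F → skip
[2] flags=0011 VC?F → skip
[3] flags=0011 VS?T → r2=0x9b
[4] flags=1001 → (cmp)
[5] flags=1001 PL?F → skip
[6] flags=1001 GE?T → r3=0x80
[7] flags=1001 → (cmp)
[8] flags=1001 LE?F → skip
[9] flags=1001 PL?F → skip

EXEC = [3,6]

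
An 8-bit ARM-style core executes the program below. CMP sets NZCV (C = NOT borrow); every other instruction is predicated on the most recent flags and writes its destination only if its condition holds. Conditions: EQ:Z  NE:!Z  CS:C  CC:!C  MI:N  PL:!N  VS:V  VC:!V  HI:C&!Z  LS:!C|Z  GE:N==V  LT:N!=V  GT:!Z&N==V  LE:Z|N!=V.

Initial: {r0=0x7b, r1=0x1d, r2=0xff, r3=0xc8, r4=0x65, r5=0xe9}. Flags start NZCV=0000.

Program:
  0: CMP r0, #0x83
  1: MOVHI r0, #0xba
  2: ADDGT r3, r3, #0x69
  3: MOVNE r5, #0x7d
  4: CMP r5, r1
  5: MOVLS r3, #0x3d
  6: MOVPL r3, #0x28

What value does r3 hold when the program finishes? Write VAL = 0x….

VAL = 0x28

[0] flags=1001 → (cmp)
[1] flags=1001 HI?F → skip
[2] flags=1001 GT?T → r3=0x31
[3] flags=1001 NE?T → r5=0x7d
[4] flags=0010 → (cmp)
[5] flags=0010 LS?F → skip
[6] flags=0010 PL?T → r3=0x28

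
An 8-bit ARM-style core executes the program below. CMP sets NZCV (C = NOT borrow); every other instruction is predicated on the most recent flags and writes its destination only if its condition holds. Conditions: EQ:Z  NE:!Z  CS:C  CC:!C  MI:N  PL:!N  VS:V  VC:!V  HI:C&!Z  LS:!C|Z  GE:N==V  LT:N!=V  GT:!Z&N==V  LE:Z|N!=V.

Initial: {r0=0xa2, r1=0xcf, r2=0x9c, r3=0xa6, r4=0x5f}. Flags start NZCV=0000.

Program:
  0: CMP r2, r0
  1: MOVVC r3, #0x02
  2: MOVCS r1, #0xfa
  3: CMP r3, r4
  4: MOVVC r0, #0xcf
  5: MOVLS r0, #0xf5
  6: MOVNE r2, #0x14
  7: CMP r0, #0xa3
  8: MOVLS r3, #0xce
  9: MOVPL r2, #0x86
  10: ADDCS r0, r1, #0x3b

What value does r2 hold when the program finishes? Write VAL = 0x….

[0] flags=1000 → (cmp)
[1] flags=1000 VC?T → r3=0x02
[2] flags=1000 CS?F → skip
[3] flags=1000 → (cmp)
[4] flags=1000 VC?T → r0=0xcf
[5] flags=1000 LS?T → r0=0xf5
[6] flags=1000 NE?T → r2=0x14
[7] flags=0010 → (cmp)
[8] flags=0010 LS?F → skip
[9] flags=0010 PL?T → r2=0x86
[10] flags=0010 CS?T → r0=0x0a

VAL = 0x86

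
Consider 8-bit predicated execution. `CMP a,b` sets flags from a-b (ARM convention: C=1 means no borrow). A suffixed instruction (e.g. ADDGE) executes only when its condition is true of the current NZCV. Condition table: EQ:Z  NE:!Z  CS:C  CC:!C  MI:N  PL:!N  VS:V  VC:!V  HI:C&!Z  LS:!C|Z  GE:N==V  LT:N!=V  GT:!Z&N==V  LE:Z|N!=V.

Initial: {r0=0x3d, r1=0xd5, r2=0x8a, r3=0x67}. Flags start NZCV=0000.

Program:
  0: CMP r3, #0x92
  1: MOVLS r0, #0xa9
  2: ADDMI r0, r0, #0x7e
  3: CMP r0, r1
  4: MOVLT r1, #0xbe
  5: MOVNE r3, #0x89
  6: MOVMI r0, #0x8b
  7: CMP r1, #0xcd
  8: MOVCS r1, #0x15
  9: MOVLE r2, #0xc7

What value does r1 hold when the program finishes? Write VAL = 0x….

0: ✓ CMP  NZCV=1001
1: ✓ MOVLS  r0←0xa9
2: ✓ ADDMI  r0←0x27
3: ✓ CMP  NZCV=0000
4: · MOVLT
5: ✓ MOVNE  r3←0x89
6: · MOVMI
7: ✓ CMP  NZCV=0010
8: ✓ MOVCS  r1←0x15
9: · MOVLE

VAL = 0x15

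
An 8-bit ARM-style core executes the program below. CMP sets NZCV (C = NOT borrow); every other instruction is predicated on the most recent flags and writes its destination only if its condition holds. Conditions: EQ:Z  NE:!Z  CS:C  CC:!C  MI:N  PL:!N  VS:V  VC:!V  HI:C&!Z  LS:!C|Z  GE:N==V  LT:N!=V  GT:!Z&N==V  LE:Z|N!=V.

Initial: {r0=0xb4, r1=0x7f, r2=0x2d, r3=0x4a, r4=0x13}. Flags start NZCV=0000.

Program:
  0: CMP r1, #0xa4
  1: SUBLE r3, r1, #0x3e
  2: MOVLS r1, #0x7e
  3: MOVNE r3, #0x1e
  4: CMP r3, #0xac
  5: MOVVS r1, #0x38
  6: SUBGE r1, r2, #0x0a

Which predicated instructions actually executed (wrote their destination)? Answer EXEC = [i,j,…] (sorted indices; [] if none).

EXEC = [2,3,6]

0: ✓ CMP  NZCV=1001
1: · SUBLE
2: ✓ MOVLS  r1←0x7e
3: ✓ MOVNE  r3←0x1e
4: ✓ CMP  NZCV=0000
5: · MOVVS
6: ✓ SUBGE  r1←0x23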